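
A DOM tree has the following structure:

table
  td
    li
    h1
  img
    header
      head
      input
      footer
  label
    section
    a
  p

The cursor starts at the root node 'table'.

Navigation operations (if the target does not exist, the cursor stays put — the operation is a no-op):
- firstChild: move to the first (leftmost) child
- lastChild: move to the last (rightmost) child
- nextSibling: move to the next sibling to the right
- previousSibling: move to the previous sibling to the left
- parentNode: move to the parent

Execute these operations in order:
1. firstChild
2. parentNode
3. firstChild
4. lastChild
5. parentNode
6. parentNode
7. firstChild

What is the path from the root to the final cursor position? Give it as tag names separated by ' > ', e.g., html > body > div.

Answer: table > td

Derivation:
After 1 (firstChild): td
After 2 (parentNode): table
After 3 (firstChild): td
After 4 (lastChild): h1
After 5 (parentNode): td
After 6 (parentNode): table
After 7 (firstChild): td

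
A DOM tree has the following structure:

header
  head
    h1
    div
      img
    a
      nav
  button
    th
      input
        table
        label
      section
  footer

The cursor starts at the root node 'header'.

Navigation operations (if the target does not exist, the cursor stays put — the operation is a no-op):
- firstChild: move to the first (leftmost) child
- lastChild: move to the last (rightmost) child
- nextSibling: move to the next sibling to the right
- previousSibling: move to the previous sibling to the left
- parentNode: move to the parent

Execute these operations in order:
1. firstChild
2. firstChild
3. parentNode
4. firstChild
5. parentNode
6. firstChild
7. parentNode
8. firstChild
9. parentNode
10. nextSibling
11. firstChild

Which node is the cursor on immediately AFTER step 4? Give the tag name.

Answer: h1

Derivation:
After 1 (firstChild): head
After 2 (firstChild): h1
After 3 (parentNode): head
After 4 (firstChild): h1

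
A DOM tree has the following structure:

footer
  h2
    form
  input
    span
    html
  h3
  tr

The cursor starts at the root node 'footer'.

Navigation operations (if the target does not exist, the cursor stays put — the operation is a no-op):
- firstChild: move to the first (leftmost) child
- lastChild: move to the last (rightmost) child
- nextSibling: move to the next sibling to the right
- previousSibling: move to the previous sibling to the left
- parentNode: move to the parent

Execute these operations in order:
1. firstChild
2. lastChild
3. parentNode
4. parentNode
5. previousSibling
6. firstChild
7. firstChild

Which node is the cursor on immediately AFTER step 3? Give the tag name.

Answer: h2

Derivation:
After 1 (firstChild): h2
After 2 (lastChild): form
After 3 (parentNode): h2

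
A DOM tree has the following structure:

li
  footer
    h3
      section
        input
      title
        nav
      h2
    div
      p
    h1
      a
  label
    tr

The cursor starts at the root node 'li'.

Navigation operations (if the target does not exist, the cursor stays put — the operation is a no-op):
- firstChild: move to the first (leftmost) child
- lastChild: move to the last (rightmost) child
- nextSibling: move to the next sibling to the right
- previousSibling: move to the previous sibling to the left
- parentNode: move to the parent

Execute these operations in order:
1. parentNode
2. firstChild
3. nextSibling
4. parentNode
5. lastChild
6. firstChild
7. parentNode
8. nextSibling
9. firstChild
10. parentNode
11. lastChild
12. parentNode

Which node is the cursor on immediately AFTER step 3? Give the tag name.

After 1 (parentNode): li (no-op, stayed)
After 2 (firstChild): footer
After 3 (nextSibling): label

Answer: label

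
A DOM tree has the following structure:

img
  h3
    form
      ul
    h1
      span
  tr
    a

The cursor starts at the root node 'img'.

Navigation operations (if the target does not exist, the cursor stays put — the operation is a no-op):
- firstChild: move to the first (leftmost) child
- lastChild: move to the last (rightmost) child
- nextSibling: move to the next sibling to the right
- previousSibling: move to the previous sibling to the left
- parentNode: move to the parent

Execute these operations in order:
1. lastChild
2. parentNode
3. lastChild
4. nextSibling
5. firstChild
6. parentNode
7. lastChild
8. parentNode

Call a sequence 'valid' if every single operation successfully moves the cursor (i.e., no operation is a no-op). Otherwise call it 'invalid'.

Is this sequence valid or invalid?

Answer: invalid

Derivation:
After 1 (lastChild): tr
After 2 (parentNode): img
After 3 (lastChild): tr
After 4 (nextSibling): tr (no-op, stayed)
After 5 (firstChild): a
After 6 (parentNode): tr
After 7 (lastChild): a
After 8 (parentNode): tr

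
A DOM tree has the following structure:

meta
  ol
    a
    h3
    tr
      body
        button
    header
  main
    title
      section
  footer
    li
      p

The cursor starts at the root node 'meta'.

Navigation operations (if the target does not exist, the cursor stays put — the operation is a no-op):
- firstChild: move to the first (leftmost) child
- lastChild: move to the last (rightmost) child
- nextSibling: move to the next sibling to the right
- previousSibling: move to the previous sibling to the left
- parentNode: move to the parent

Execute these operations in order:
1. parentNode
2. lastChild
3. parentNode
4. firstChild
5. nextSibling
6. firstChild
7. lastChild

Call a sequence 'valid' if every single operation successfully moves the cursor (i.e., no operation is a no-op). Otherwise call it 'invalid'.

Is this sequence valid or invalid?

After 1 (parentNode): meta (no-op, stayed)
After 2 (lastChild): footer
After 3 (parentNode): meta
After 4 (firstChild): ol
After 5 (nextSibling): main
After 6 (firstChild): title
After 7 (lastChild): section

Answer: invalid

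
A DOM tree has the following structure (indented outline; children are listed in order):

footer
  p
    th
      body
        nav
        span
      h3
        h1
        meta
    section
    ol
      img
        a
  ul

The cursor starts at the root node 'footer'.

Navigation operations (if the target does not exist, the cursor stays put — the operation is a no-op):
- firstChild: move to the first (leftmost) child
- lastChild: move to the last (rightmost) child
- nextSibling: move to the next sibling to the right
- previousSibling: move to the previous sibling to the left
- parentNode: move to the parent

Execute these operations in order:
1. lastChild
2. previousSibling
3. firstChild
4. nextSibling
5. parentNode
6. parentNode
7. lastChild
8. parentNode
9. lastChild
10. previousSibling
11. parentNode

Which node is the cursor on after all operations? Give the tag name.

Answer: footer

Derivation:
After 1 (lastChild): ul
After 2 (previousSibling): p
After 3 (firstChild): th
After 4 (nextSibling): section
After 5 (parentNode): p
After 6 (parentNode): footer
After 7 (lastChild): ul
After 8 (parentNode): footer
After 9 (lastChild): ul
After 10 (previousSibling): p
After 11 (parentNode): footer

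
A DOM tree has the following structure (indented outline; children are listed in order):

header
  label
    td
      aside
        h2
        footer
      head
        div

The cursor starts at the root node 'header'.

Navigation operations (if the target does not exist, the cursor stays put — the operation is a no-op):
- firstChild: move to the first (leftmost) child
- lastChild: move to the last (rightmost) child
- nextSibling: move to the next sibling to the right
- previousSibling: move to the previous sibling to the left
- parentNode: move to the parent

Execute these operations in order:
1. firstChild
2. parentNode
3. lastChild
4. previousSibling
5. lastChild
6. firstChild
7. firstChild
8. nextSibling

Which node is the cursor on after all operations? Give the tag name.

Answer: footer

Derivation:
After 1 (firstChild): label
After 2 (parentNode): header
After 3 (lastChild): label
After 4 (previousSibling): label (no-op, stayed)
After 5 (lastChild): td
After 6 (firstChild): aside
After 7 (firstChild): h2
After 8 (nextSibling): footer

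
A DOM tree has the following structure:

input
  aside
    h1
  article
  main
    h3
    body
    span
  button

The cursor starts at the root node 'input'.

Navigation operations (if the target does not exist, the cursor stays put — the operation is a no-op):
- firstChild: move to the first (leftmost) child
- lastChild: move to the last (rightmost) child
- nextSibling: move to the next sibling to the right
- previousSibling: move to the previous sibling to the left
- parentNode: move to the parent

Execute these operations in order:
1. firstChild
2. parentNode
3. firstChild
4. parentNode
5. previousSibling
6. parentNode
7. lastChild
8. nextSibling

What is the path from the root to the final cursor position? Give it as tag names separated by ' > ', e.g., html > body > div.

Answer: input > button

Derivation:
After 1 (firstChild): aside
After 2 (parentNode): input
After 3 (firstChild): aside
After 4 (parentNode): input
After 5 (previousSibling): input (no-op, stayed)
After 6 (parentNode): input (no-op, stayed)
After 7 (lastChild): button
After 8 (nextSibling): button (no-op, stayed)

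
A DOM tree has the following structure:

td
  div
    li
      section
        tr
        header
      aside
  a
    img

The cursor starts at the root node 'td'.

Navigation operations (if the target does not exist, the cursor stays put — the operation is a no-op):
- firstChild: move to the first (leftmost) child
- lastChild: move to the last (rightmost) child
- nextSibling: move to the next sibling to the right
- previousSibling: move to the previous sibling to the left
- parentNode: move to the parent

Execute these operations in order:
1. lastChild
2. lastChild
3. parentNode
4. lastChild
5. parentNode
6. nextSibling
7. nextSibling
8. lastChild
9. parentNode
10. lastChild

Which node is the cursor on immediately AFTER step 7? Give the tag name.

Answer: a

Derivation:
After 1 (lastChild): a
After 2 (lastChild): img
After 3 (parentNode): a
After 4 (lastChild): img
After 5 (parentNode): a
After 6 (nextSibling): a (no-op, stayed)
After 7 (nextSibling): a (no-op, stayed)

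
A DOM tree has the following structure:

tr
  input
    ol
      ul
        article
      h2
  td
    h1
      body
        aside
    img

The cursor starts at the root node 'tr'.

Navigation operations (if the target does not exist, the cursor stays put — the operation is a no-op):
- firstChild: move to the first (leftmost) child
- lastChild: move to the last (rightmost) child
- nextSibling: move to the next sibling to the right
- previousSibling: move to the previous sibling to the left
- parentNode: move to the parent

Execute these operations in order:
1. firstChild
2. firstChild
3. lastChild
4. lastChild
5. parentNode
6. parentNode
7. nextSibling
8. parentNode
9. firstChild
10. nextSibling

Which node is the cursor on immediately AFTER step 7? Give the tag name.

Answer: td

Derivation:
After 1 (firstChild): input
After 2 (firstChild): ol
After 3 (lastChild): h2
After 4 (lastChild): h2 (no-op, stayed)
After 5 (parentNode): ol
After 6 (parentNode): input
After 7 (nextSibling): td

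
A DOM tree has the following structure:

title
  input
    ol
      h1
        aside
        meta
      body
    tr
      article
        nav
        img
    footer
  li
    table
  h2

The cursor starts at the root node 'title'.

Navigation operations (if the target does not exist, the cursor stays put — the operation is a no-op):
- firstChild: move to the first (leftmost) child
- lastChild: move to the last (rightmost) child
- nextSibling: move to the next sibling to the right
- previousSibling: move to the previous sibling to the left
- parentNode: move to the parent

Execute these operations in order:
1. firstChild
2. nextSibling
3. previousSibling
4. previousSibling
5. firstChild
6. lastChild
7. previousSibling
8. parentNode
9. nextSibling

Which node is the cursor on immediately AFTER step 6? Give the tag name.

After 1 (firstChild): input
After 2 (nextSibling): li
After 3 (previousSibling): input
After 4 (previousSibling): input (no-op, stayed)
After 5 (firstChild): ol
After 6 (lastChild): body

Answer: body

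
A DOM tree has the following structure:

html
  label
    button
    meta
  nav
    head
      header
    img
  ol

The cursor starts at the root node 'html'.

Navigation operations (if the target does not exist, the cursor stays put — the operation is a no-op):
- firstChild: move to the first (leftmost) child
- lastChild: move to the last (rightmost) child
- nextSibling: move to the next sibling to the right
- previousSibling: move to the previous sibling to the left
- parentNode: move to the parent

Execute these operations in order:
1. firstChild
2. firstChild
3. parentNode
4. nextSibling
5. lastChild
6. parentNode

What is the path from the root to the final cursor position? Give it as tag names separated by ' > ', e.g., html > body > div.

After 1 (firstChild): label
After 2 (firstChild): button
After 3 (parentNode): label
After 4 (nextSibling): nav
After 5 (lastChild): img
After 6 (parentNode): nav

Answer: html > nav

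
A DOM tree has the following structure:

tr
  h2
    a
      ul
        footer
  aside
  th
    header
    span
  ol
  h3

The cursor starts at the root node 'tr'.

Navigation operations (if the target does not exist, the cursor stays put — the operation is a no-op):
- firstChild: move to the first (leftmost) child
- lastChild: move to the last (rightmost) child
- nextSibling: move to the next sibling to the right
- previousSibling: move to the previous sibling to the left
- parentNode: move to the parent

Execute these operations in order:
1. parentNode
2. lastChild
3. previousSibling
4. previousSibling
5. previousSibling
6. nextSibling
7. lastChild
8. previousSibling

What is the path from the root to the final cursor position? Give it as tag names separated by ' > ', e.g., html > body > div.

After 1 (parentNode): tr (no-op, stayed)
After 2 (lastChild): h3
After 3 (previousSibling): ol
After 4 (previousSibling): th
After 5 (previousSibling): aside
After 6 (nextSibling): th
After 7 (lastChild): span
After 8 (previousSibling): header

Answer: tr > th > header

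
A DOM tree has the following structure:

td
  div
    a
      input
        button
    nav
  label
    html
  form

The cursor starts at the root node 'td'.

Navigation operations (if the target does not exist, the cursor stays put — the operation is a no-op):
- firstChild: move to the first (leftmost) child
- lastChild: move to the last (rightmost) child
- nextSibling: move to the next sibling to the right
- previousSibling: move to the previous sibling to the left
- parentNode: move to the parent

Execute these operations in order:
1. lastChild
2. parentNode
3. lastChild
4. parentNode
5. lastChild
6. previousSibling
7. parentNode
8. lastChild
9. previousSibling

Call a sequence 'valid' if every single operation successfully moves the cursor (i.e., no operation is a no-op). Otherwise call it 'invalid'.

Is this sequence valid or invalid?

After 1 (lastChild): form
After 2 (parentNode): td
After 3 (lastChild): form
After 4 (parentNode): td
After 5 (lastChild): form
After 6 (previousSibling): label
After 7 (parentNode): td
After 8 (lastChild): form
After 9 (previousSibling): label

Answer: valid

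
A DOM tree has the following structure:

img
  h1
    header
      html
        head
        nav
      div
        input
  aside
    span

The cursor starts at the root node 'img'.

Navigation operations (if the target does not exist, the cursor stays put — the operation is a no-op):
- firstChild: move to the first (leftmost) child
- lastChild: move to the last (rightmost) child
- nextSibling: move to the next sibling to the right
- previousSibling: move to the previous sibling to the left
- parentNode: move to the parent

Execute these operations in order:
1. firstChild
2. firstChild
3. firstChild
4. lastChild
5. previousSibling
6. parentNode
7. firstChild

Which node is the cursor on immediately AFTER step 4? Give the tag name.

After 1 (firstChild): h1
After 2 (firstChild): header
After 3 (firstChild): html
After 4 (lastChild): nav

Answer: nav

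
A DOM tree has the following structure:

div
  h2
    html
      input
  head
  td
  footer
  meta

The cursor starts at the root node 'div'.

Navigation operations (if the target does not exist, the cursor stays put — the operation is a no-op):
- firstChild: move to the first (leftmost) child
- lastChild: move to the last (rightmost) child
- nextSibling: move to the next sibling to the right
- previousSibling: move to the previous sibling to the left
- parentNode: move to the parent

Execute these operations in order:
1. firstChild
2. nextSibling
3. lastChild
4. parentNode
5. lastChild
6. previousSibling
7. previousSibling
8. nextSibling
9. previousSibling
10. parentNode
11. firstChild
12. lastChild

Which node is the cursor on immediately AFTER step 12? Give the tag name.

After 1 (firstChild): h2
After 2 (nextSibling): head
After 3 (lastChild): head (no-op, stayed)
After 4 (parentNode): div
After 5 (lastChild): meta
After 6 (previousSibling): footer
After 7 (previousSibling): td
After 8 (nextSibling): footer
After 9 (previousSibling): td
After 10 (parentNode): div
After 11 (firstChild): h2
After 12 (lastChild): html

Answer: html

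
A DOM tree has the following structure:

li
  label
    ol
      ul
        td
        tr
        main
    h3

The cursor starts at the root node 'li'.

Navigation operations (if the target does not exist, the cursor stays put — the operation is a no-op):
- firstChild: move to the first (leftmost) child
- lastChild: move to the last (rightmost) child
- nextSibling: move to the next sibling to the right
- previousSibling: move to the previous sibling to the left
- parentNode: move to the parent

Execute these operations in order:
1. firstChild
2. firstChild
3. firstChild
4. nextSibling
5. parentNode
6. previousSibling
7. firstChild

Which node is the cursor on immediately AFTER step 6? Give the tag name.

Answer: ol

Derivation:
After 1 (firstChild): label
After 2 (firstChild): ol
After 3 (firstChild): ul
After 4 (nextSibling): ul (no-op, stayed)
After 5 (parentNode): ol
After 6 (previousSibling): ol (no-op, stayed)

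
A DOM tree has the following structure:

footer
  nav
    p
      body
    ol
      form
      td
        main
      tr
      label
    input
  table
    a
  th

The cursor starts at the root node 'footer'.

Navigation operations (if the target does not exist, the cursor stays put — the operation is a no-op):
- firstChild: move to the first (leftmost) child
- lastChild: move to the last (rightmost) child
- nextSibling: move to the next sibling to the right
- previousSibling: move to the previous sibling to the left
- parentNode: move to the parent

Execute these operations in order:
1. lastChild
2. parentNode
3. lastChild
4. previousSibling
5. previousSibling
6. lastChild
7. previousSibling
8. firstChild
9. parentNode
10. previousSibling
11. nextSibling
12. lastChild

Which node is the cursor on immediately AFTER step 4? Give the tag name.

After 1 (lastChild): th
After 2 (parentNode): footer
After 3 (lastChild): th
After 4 (previousSibling): table

Answer: table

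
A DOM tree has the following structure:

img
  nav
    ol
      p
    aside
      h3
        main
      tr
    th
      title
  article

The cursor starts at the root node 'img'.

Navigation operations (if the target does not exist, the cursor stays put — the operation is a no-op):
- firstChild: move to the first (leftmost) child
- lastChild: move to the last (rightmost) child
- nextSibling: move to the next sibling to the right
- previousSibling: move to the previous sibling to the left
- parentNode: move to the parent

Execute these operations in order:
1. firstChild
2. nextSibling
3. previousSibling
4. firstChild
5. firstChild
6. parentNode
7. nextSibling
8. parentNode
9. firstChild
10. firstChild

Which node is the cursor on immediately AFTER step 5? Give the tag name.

Answer: p

Derivation:
After 1 (firstChild): nav
After 2 (nextSibling): article
After 3 (previousSibling): nav
After 4 (firstChild): ol
After 5 (firstChild): p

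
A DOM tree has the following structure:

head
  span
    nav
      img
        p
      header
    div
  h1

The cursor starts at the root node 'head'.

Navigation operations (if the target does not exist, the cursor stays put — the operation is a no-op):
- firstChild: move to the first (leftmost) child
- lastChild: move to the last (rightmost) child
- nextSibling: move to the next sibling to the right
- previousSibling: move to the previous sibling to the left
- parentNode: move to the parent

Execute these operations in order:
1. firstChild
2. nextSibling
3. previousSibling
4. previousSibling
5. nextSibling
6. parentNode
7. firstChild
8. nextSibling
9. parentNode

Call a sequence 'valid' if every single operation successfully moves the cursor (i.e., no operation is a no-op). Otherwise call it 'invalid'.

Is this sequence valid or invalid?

After 1 (firstChild): span
After 2 (nextSibling): h1
After 3 (previousSibling): span
After 4 (previousSibling): span (no-op, stayed)
After 5 (nextSibling): h1
After 6 (parentNode): head
After 7 (firstChild): span
After 8 (nextSibling): h1
After 9 (parentNode): head

Answer: invalid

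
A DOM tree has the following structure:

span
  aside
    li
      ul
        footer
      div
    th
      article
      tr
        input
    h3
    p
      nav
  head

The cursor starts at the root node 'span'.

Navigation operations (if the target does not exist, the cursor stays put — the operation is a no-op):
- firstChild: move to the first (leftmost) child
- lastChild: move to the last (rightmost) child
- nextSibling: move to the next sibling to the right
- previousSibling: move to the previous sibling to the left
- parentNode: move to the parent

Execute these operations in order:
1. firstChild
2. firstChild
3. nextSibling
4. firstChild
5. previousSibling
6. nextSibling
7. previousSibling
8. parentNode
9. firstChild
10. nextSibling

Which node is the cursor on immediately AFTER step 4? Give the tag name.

After 1 (firstChild): aside
After 2 (firstChild): li
After 3 (nextSibling): th
After 4 (firstChild): article

Answer: article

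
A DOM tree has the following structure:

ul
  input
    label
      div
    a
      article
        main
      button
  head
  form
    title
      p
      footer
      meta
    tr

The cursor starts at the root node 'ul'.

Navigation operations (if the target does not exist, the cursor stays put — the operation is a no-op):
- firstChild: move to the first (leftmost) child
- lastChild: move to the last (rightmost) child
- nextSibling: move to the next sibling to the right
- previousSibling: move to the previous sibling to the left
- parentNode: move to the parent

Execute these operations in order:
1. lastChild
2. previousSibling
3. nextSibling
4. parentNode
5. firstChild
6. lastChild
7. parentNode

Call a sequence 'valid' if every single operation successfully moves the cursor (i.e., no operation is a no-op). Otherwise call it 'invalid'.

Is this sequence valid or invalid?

Answer: valid

Derivation:
After 1 (lastChild): form
After 2 (previousSibling): head
After 3 (nextSibling): form
After 4 (parentNode): ul
After 5 (firstChild): input
After 6 (lastChild): a
After 7 (parentNode): input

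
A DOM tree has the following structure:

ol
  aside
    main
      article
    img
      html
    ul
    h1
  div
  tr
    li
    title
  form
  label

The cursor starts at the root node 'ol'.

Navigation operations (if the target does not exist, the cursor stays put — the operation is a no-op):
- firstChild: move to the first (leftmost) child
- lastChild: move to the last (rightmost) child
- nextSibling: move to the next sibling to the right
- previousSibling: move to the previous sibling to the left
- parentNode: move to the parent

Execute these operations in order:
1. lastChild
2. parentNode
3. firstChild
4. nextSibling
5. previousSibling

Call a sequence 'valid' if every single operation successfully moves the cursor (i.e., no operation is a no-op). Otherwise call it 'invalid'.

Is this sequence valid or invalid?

After 1 (lastChild): label
After 2 (parentNode): ol
After 3 (firstChild): aside
After 4 (nextSibling): div
After 5 (previousSibling): aside

Answer: valid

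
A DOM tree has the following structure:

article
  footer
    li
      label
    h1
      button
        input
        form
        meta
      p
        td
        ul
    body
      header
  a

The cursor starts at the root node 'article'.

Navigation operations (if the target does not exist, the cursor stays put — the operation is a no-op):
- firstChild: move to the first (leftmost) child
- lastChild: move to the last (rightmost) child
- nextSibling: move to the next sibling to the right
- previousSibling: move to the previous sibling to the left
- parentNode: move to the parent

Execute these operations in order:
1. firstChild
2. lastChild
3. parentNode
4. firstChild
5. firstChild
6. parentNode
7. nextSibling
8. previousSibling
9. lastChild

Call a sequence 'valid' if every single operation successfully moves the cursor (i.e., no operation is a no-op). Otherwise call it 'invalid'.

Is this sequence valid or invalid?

Answer: valid

Derivation:
After 1 (firstChild): footer
After 2 (lastChild): body
After 3 (parentNode): footer
After 4 (firstChild): li
After 5 (firstChild): label
After 6 (parentNode): li
After 7 (nextSibling): h1
After 8 (previousSibling): li
After 9 (lastChild): label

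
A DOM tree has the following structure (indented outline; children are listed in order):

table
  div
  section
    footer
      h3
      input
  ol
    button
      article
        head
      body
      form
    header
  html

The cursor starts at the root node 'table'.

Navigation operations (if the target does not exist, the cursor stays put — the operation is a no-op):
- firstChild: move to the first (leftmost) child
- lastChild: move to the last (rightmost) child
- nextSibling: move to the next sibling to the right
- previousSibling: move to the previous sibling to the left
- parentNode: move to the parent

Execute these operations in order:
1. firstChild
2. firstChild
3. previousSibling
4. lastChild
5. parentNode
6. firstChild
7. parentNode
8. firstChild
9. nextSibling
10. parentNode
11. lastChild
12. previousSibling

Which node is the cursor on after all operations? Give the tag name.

After 1 (firstChild): div
After 2 (firstChild): div (no-op, stayed)
After 3 (previousSibling): div (no-op, stayed)
After 4 (lastChild): div (no-op, stayed)
After 5 (parentNode): table
After 6 (firstChild): div
After 7 (parentNode): table
After 8 (firstChild): div
After 9 (nextSibling): section
After 10 (parentNode): table
After 11 (lastChild): html
After 12 (previousSibling): ol

Answer: ol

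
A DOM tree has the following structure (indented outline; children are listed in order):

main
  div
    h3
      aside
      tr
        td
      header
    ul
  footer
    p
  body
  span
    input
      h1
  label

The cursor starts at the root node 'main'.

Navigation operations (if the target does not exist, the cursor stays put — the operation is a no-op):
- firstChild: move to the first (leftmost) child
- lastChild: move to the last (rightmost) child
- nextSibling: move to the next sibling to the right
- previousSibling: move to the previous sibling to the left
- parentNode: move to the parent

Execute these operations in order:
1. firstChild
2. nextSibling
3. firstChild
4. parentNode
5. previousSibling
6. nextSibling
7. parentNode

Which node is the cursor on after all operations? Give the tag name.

Answer: main

Derivation:
After 1 (firstChild): div
After 2 (nextSibling): footer
After 3 (firstChild): p
After 4 (parentNode): footer
After 5 (previousSibling): div
After 6 (nextSibling): footer
After 7 (parentNode): main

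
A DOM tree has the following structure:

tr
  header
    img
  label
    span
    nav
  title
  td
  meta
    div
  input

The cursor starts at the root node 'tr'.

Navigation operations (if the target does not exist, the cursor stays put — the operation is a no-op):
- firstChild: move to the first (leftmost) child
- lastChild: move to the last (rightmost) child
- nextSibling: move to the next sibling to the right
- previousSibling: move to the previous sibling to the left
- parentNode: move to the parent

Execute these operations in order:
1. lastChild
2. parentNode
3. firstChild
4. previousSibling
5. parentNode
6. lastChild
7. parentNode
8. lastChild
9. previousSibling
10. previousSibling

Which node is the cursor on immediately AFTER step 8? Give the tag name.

Answer: input

Derivation:
After 1 (lastChild): input
After 2 (parentNode): tr
After 3 (firstChild): header
After 4 (previousSibling): header (no-op, stayed)
After 5 (parentNode): tr
After 6 (lastChild): input
After 7 (parentNode): tr
After 8 (lastChild): input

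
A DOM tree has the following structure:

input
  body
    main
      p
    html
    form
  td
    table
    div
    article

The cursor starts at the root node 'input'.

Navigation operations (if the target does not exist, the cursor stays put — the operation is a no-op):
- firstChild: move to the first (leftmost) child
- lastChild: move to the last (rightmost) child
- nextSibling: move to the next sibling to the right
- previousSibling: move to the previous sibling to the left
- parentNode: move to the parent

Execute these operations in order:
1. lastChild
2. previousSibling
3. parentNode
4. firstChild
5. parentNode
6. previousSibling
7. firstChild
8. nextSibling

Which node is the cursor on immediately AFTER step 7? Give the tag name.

Answer: body

Derivation:
After 1 (lastChild): td
After 2 (previousSibling): body
After 3 (parentNode): input
After 4 (firstChild): body
After 5 (parentNode): input
After 6 (previousSibling): input (no-op, stayed)
After 7 (firstChild): body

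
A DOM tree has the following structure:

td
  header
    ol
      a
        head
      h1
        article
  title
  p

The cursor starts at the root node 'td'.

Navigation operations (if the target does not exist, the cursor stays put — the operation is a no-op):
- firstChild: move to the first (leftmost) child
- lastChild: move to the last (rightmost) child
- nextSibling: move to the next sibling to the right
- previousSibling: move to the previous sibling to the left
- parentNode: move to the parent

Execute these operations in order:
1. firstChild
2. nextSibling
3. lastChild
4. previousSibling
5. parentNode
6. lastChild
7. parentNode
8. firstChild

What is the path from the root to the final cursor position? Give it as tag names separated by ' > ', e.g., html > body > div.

Answer: td > header

Derivation:
After 1 (firstChild): header
After 2 (nextSibling): title
After 3 (lastChild): title (no-op, stayed)
After 4 (previousSibling): header
After 5 (parentNode): td
After 6 (lastChild): p
After 7 (parentNode): td
After 8 (firstChild): header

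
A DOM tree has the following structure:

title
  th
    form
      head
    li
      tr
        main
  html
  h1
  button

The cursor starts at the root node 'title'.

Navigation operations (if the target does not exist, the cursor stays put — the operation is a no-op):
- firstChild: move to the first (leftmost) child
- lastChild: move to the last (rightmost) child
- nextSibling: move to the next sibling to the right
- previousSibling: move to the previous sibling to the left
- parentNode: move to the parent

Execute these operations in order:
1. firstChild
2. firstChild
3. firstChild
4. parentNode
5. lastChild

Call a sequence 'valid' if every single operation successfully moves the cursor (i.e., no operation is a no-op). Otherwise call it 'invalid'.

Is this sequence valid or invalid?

After 1 (firstChild): th
After 2 (firstChild): form
After 3 (firstChild): head
After 4 (parentNode): form
After 5 (lastChild): head

Answer: valid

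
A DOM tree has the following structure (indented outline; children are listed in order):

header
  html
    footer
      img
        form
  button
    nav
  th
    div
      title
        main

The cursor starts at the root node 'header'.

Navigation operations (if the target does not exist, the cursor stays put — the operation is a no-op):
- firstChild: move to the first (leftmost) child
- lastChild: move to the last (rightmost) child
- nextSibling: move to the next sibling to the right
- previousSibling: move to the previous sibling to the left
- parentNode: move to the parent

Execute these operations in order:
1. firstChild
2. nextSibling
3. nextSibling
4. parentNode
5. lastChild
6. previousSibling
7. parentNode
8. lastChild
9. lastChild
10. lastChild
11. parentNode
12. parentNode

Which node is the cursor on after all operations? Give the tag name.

Answer: th

Derivation:
After 1 (firstChild): html
After 2 (nextSibling): button
After 3 (nextSibling): th
After 4 (parentNode): header
After 5 (lastChild): th
After 6 (previousSibling): button
After 7 (parentNode): header
After 8 (lastChild): th
After 9 (lastChild): div
After 10 (lastChild): title
After 11 (parentNode): div
After 12 (parentNode): th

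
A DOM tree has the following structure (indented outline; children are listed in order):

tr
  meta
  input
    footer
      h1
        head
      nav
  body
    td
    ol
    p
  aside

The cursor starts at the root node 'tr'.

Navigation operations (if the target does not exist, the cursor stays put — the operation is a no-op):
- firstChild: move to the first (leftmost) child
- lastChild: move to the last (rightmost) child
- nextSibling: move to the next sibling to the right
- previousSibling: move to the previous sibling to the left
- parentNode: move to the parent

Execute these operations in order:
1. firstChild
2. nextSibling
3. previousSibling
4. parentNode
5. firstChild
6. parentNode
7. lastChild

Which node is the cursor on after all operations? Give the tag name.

After 1 (firstChild): meta
After 2 (nextSibling): input
After 3 (previousSibling): meta
After 4 (parentNode): tr
After 5 (firstChild): meta
After 6 (parentNode): tr
After 7 (lastChild): aside

Answer: aside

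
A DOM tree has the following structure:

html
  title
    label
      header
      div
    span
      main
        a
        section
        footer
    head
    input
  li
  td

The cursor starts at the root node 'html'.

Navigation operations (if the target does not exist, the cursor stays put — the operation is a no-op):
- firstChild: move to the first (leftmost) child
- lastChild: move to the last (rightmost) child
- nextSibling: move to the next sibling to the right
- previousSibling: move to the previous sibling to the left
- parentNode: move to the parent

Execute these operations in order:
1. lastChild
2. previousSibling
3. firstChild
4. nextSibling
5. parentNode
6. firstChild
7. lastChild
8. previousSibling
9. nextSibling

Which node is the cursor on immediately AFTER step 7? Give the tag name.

Answer: input

Derivation:
After 1 (lastChild): td
After 2 (previousSibling): li
After 3 (firstChild): li (no-op, stayed)
After 4 (nextSibling): td
After 5 (parentNode): html
After 6 (firstChild): title
After 7 (lastChild): input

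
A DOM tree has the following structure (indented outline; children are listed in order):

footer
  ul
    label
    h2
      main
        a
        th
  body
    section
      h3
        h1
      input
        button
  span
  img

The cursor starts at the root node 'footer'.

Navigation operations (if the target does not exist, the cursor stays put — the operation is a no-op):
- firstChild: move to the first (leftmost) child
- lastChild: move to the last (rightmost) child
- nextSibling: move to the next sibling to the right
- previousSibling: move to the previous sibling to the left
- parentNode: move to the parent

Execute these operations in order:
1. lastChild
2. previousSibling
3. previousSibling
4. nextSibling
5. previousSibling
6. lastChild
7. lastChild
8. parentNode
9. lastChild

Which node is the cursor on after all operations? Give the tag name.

Answer: input

Derivation:
After 1 (lastChild): img
After 2 (previousSibling): span
After 3 (previousSibling): body
After 4 (nextSibling): span
After 5 (previousSibling): body
After 6 (lastChild): section
After 7 (lastChild): input
After 8 (parentNode): section
After 9 (lastChild): input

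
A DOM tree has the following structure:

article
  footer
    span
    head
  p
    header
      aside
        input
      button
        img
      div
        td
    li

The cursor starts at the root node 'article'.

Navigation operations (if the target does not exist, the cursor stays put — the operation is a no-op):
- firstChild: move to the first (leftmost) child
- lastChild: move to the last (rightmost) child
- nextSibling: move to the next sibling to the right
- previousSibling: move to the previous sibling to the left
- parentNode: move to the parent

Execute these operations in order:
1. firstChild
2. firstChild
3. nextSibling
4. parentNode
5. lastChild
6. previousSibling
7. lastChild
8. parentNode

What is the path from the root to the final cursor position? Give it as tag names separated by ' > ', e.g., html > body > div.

Answer: article > footer

Derivation:
After 1 (firstChild): footer
After 2 (firstChild): span
After 3 (nextSibling): head
After 4 (parentNode): footer
After 5 (lastChild): head
After 6 (previousSibling): span
After 7 (lastChild): span (no-op, stayed)
After 8 (parentNode): footer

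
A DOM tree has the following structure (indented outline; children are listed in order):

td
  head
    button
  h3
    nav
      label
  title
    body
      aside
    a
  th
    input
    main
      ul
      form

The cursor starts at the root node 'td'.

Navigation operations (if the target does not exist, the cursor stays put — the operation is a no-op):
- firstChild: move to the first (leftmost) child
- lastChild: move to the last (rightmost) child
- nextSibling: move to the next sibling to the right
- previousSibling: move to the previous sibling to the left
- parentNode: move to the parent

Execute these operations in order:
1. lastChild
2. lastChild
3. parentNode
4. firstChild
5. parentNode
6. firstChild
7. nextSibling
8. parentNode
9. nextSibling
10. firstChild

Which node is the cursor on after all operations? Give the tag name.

After 1 (lastChild): th
After 2 (lastChild): main
After 3 (parentNode): th
After 4 (firstChild): input
After 5 (parentNode): th
After 6 (firstChild): input
After 7 (nextSibling): main
After 8 (parentNode): th
After 9 (nextSibling): th (no-op, stayed)
After 10 (firstChild): input

Answer: input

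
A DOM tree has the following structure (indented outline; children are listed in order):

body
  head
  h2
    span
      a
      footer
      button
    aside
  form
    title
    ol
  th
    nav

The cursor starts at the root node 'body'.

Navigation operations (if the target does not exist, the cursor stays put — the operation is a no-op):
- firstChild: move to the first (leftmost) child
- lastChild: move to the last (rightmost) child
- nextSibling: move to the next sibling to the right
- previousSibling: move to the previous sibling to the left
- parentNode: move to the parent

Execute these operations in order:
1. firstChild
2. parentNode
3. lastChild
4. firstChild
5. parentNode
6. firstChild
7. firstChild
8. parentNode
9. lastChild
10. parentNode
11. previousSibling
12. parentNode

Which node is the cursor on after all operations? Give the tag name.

Answer: body

Derivation:
After 1 (firstChild): head
After 2 (parentNode): body
After 3 (lastChild): th
After 4 (firstChild): nav
After 5 (parentNode): th
After 6 (firstChild): nav
After 7 (firstChild): nav (no-op, stayed)
After 8 (parentNode): th
After 9 (lastChild): nav
After 10 (parentNode): th
After 11 (previousSibling): form
After 12 (parentNode): body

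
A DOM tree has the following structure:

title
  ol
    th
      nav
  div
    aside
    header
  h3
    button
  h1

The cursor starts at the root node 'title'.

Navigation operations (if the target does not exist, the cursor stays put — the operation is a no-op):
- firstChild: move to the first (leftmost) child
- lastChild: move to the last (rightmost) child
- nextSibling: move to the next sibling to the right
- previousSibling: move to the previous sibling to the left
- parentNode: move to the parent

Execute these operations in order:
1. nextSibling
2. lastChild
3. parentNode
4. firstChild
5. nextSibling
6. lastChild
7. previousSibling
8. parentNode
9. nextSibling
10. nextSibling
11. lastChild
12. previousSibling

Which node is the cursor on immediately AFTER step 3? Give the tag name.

After 1 (nextSibling): title (no-op, stayed)
After 2 (lastChild): h1
After 3 (parentNode): title

Answer: title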